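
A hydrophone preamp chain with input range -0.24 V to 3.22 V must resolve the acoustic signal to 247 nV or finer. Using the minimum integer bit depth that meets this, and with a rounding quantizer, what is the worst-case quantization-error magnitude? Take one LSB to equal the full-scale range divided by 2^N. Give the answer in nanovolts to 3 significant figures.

103 nV

Range = 3.22 − (-0.24) = 3.46 V.
Required number of levels: 3.46/247 nV = 1.4008e7; smallest N with 2^N ≥ that is 24.
LSB = 3.46 V ÷ 2^24 = 3.46/16777216 V = 206.23 nV.
|e|_max = LSB/2 = 103 nV.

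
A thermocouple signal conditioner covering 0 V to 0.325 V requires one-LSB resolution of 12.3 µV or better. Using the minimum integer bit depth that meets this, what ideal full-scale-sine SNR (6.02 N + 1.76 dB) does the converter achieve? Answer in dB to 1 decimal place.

92.1 dB

Span = 0.325 V.
Required number of levels: 0.325/12.3 µV = 26423; smallest N with 2^N ≥ that is 15.
SNR = 6.02 × 15 + 1.76 = 92.06 dB.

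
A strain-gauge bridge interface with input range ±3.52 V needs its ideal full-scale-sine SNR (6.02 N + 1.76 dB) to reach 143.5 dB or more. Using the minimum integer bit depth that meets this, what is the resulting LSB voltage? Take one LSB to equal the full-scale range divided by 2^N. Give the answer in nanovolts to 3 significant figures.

The full-scale span is 3.52 − (-3.52) = 7.04 V.
6.02 N + 1.76 ≥ 143.5 gives N ≥ 23.545, so the minimum integer is 24.
LSB = 7.04 V / 2^24 = 420 nV.

420 nV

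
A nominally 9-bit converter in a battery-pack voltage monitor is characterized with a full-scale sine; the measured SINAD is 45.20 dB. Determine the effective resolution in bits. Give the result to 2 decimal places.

7.22 bits

(45.20 − 1.76) / 6.02 = 43.44/6.02 = 7.2159 effective bits.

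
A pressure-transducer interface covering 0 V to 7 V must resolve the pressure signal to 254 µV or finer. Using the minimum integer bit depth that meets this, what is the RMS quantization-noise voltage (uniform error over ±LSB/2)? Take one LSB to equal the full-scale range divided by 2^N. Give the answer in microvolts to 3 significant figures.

Full-scale range = 7 V.
Levels needed ≥ 7/254 µV = 27560. 2^15 = 32768 suffices, so N_min = 15.
LSB = 7 V / 2^15 = 213.62 µV.
V_rms = LSB/√12 = 61.7 µV.

61.7 µV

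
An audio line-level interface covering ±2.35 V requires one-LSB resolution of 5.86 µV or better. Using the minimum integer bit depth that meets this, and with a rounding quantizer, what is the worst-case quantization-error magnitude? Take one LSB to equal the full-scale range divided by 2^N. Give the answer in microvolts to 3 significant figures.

2.24 µV

Span: 2.35 V − (-2.35 V) = 4.7 V.
Required number of levels: 4.7/5.86 µV = 802050; smallest N with 2^N ≥ that is 20.
LSB = 4.7 V / 2^20 = 4.4823 µV.
Half an LSB is 2.24 µV.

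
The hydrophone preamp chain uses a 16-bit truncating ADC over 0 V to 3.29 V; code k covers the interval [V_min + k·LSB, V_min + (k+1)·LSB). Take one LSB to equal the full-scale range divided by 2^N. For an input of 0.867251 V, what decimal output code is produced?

Range is 3.29 V. LSB = 3.29 V / 2^16 ≈ 50.20 µV.
code = ⌊(V_in − V_min)/LSB⌋ = ⌊(V_in − V_min) × 2^16 / range⌋
     = ⌊(0.867251 − (0)) × 65536 / 3.29⌋ = ⌊0.867251 × 65536/3.29⌋
     = ⌊17275.429⌋ = 17275.

17275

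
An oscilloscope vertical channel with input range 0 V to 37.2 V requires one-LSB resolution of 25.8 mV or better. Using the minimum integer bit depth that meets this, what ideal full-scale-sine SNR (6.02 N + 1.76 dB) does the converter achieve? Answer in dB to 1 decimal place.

Range is 37.2 V.
Required number of levels: 37.2/25.8 mV = 1441.9; smallest N with 2^N ≥ that is 11.
SNR = 6.02 × 11 + 1.76 = 67.98 dB.

68.0 dB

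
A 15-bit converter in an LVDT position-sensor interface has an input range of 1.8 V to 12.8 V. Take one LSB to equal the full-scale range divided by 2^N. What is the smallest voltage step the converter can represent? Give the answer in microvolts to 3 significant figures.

Span: 12.8 V − (1.8 V) = 11 V.
2^15 = 32768 levels.
LSB = 11 V / 2^15 = 336 µV.

336 µV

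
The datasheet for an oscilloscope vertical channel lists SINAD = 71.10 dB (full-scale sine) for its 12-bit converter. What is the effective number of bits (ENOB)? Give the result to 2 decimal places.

Inverting SNR = 6.02 N + 1.76: N_eff = (71.10 − 1.76)/6.02 = 11.5183.

11.52 bits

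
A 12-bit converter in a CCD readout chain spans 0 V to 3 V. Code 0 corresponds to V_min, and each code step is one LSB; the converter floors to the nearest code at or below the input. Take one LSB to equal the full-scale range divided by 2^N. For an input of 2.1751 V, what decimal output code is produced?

2969

Span = 3 V. LSB = 3 V / 2^12 ≈ 0.7324 mV.
(V_in − V_min) × 2^12/range = (2.1751 − (0)) × 4096/3 = 2969.737.
Floor → code = 2969.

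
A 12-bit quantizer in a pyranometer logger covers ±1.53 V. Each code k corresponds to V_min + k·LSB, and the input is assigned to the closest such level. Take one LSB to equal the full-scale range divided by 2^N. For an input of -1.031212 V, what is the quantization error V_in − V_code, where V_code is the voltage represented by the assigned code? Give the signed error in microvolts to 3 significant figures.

Span: 1.53 V − (-1.53 V) = 3.06 V. LSB = 3.06 V / 2^12 ≈ 0.7471 mV.
(-1.031212 − (-1.53)) / LSB = 0.498788 × 4096/3.06 = 667.6587. Nearest integer: k = 668.
V_code = V_min + k × range/2^12 = -1.53 + 668 × 3.06/4096 = -1.030957031 V.
V_in − V_code = -1.031212 − (-1.030957031) = −255 µV.

−255 µV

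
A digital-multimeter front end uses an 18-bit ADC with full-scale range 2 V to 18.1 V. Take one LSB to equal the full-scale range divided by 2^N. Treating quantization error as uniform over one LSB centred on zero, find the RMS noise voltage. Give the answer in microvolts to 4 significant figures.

17.73 µV

Range = 18.1 − (2) = 16.1 V.
One LSB is 16.1 V / 262144 = 61.4166 µV.
V_rms = LSB/√12 = 61.4166 µV / √12 = 17.73 µV.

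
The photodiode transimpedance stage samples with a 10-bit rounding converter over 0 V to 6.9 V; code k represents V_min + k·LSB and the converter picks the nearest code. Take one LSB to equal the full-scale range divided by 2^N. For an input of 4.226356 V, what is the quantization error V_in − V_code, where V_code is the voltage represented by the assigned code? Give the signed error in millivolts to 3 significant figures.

V_FS = 6.9 V. LSB = 6.9 V / 2^10 ≈ 6.738 mV.
(V_in − V_min)/LSB = (4.226356 − (0)) × 1024/6.9 = 627.2157 → nearest code k = 627.
Reconstructed level: 0 + 627 × 6.9/1024 V = 4.224902344 V.
Error = V_in − V_code = 4.226356 − (4.224902344) = +1.45 mV.

+1.45 mV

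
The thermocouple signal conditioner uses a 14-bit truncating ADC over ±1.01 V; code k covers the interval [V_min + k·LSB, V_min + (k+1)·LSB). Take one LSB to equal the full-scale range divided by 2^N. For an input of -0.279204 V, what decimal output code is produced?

Full-scale range = 1.01 V − (-1.01 V) = 2.02 V. LSB = 2.02 V / 2^14 ≈ 123.3 µV.
(V_in − V_min) × 2^14/range = (-0.279204 − (-1.01)) × 16384/2.02 = 5927.407.
Floor → code = 5927.

5927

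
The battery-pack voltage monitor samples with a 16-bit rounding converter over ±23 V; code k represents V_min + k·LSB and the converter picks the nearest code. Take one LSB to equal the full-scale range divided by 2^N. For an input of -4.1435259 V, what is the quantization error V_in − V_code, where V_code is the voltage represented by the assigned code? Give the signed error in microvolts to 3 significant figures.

−185 µV

The full-scale span is 23 − (-23) = 46 V. LSB = 46 V / 2^16 ≈ 0.7019 mV.
(-4.1435259 − (-23)) / LSB = 18.8564741 × 65536/46 = 26864.7367. Nearest integer: k = 26865.
Reconstructed level: -23 + 26865 × 46/65536 V = -4.1433410645 V.
e = -4.1435259 − (-4.1433410645) = −185 µV.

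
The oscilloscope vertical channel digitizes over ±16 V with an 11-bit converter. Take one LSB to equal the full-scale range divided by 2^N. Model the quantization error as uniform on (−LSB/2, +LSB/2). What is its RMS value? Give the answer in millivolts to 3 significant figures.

4.51 mV

Span: 16 V − (-16 V) = 32 V.
One LSB is 32 V / 2048 = 15.625 mV.
RMS of a uniform error over width LSB is LSB/√12 = 4.51 mV.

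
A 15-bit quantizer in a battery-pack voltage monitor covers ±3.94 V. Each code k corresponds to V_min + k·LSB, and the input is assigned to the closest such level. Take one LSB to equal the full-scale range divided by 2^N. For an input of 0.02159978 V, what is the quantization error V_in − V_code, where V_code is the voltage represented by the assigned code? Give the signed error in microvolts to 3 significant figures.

Range = 3.94 − (-3.94) = 7.88 V. LSB = 7.88 V / 2^15 ≈ 240.5 µV.
Position in LSBs: (0.02159978 − (-3.94)) × 32768/7.88 = 16473.8200; rounding gives k = 16474.
Reconstructed level: -3.94 + 16474 × 7.88/32768 V = 0.021643066406 V.
Error = V_in − V_code = 0.02159978 − (0.021643066406) = −43.3 µV.

−43.3 µV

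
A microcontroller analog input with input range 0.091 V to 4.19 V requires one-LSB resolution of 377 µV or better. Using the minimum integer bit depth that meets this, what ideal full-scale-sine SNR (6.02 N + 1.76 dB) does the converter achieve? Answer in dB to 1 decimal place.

The full-scale span is 4.19 − (0.091) = 4.099 V.
4.099 V / 377 µV = 10870. Since 2^13 = 8192 and 2^14 = 16384, N = 14.
Ideal SNR at N = 14: 6.02·14 + 1.76 = 86.0 dB.

86.0 dB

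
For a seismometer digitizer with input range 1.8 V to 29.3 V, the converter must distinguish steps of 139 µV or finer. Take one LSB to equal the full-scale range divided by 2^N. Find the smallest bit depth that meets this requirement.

18 bits

Range = 29.3 − (1.8) = 27.5 V.
Required number of levels: 27.5/139 µV = 197840; smallest N with 2^N ≥ that is 18.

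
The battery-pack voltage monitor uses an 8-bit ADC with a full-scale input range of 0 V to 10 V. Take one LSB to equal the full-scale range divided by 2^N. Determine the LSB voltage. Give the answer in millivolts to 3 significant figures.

Range is 10 V.
There are 2^8 = 256 steps.
One LSB is 10 V / 256 = 39.1 mV.

39.1 mV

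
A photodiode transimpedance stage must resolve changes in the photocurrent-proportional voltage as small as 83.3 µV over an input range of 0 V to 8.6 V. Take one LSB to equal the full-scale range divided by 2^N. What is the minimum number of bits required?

V_FS = 8.6 V.
Need 2^N ≥ 8.6 V / 83.3 µV = 103200 → N_min = 17.

17 bits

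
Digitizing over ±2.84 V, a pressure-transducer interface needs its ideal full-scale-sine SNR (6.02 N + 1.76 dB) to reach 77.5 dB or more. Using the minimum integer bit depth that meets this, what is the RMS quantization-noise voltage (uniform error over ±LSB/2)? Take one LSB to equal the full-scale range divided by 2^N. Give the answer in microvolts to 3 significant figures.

Full-scale range = 2.84 V − (-2.84 V) = 5.68 V.
6.02 N + 1.76 ≥ 77.5 gives N ≥ 12.581, so the minimum integer is 13.
Step size = 5.68/8192 V = 0.69336 mV.
V_rms = LSB/√12 = 200 µV.

200 µV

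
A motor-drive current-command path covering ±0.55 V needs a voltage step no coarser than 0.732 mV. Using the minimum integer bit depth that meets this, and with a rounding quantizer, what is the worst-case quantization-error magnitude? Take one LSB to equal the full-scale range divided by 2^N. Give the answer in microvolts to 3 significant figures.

269 µV

Range = 0.55 − (-0.55) = 1.1 V.
Required number of levels: 1.1/0.732 mV = 1502.7; smallest N with 2^N ≥ that is 11.
One LSB is 1.1 V / 2048 = 0.53711 mV.
Max error for round-to-nearest is LSB/2 = 269 µV.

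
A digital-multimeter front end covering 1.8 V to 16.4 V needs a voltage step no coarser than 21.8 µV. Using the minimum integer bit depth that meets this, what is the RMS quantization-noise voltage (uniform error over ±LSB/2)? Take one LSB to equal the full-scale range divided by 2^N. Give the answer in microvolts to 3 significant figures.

Range = 16.4 − (1.8) = 14.6 V.
Need 2^N ≥ 14.6 V / 21.8 µV = 669700 → N_min = 20.
LSB = 14.6 V / 2^20 = 13.924 µV.
V_rms = LSB/√12 = 4.02 µV.

4.02 µV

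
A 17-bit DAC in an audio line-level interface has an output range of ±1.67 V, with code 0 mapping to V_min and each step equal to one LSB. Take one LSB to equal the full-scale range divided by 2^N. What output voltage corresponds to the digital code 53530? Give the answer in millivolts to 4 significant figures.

Span: 1.67 V − (-1.67 V) = 3.34 V. LSB = 3.34 V / 2^17.
V_out = V_min + code × LSB = -1.67 V + 53530 × 3.34 V / 131072
      = -1.67 V + 1.36406 V = -0.305939 V.

-305.9 mV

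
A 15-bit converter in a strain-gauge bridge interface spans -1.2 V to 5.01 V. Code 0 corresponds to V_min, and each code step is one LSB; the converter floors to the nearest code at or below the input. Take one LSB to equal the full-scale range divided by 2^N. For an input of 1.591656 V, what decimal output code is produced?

14730

Full-scale range = 5.01 V − (-1.2 V) = 6.21 V. LSB = 6.21 V / 2^15 ≈ 189.5 µV.
V_in − V_min = 1.591656 − (-1.2) = 2.791656 V.
Divide by LSB: 2.791656 × 32768/6.21 = 14730.5932.
Truncating gives code 14730.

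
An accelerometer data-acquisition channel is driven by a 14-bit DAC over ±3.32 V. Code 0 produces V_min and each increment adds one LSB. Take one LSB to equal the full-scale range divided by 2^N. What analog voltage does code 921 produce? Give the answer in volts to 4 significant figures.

-2.947 V

Range = 3.32 − (-3.32) = 6.64 V. LSB = 6.64 V / 2^14.
Output = V_min + (921/16384) × range = -3.32 + 0.0562134 × 6.64 V
      = -3.32 + 0.373257 = -2.94674 V.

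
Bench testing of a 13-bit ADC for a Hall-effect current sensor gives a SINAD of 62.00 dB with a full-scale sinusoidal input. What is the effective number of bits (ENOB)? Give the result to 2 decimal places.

10.01 bits

Inverting SNR = 6.02 N + 1.76: N_eff = (62.00 − 1.76)/6.02 = 10.0066.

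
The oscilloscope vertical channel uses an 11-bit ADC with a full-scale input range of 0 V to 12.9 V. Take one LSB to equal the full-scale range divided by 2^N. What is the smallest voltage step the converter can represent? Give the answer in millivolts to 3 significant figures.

Full-scale range = 12.9 V.
There are 2^11 = 2048 steps.
LSB = 12.9 V ÷ 2^11 = 12.9/2048 V = 6.30 mV.

6.30 mV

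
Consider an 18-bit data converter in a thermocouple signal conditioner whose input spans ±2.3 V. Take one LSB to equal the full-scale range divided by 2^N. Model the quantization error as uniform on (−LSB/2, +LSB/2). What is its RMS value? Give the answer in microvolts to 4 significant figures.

Span: 2.3 V − (-2.3 V) = 4.6 V.
LSB = 4.6 V ÷ 2^18 = 4.6/262144 V = 17.5476 µV.
RMS of a uniform error over width LSB is LSB/√12 = 5.066 µV.

5.066 µV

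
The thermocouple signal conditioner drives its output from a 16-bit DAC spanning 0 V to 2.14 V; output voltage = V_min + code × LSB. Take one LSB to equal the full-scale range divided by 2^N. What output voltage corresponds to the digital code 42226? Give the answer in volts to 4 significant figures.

Full-scale range = 2.14 V. LSB = 2.14 V / 2^16.
V_out = 0 + 42226 × (2.14/65536) V
      = 0 V + 1.37884 V = 1.37884 V.

1.379 V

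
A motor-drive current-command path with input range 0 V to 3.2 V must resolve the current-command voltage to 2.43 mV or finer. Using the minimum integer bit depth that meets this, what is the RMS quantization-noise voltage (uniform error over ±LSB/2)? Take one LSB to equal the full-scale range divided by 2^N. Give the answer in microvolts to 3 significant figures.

451 µV

Range is 3.2 V.
Required number of levels: 3.2/2.43 mV = 1316.9; smallest N with 2^N ≥ that is 11.
Step size = 3.2/2048 V = 1.5625 mV.
σ_q = LSB/√12 = 1.5625 mV/3.4641 = 451 µV.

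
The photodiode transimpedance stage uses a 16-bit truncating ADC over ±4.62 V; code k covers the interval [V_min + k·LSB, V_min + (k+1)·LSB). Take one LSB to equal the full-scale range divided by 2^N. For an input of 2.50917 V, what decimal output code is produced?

The full-scale span is 4.62 − (-4.62) = 9.24 V. LSB = 9.24 V / 2^16 ≈ 141.0 µV.
V_in − V_min = 2.50917 − (-4.62) = 7.12917 V.
Divide by LSB: 7.12917 × 65536/9.24 = 50564.6412.
Truncating gives code 50564.

50564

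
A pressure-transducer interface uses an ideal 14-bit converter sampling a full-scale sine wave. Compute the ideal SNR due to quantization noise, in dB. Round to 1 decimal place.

86.0 dB

For an ideal N-bit converter with full-scale sine input, SNR = 6.02 N + 1.76 dB. SNR = 6.02 × 14 + 1.76 = 84.28 + 1.76 = 86.04 dB.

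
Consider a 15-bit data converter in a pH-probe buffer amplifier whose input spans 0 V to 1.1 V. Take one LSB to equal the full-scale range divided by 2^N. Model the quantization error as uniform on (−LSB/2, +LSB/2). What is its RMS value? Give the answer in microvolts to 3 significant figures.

9.69 µV

Full-scale range = 1.1 V.
LSB = 1.1 V ÷ 2^15 = 1.1/32768 V = 33.569 µV.
σ_q = LSB/√12 = 33.569 µV/3.4641 = 9.69 µV.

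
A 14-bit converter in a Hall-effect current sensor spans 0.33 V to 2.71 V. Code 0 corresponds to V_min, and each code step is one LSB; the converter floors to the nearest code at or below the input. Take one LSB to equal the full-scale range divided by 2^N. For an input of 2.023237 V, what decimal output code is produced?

Full-scale range = 2.71 V − (0.33 V) = 2.38 V. LSB = 2.38 V / 2^14 ≈ 145.3 µV.
code = ⌊(V_in − V_min)/LSB⌋ = ⌊(V_in − V_min) × 2^14 / range⌋
     = ⌊(2.023237 − (0.33)) × 16384 / 2.38⌋ = ⌊1.693237 × 16384/2.38⌋
     = ⌊11656.300⌋ = 11656.

11656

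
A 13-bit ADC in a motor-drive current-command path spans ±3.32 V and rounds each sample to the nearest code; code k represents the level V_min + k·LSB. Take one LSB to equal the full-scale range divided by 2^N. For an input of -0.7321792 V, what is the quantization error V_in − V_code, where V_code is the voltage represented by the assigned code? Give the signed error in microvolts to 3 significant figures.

−255 µV

The full-scale span is 3.32 − (-3.32) = 6.64 V. LSB = 6.64 V / 2^13 ≈ 0.8105 mV.
Position in LSBs: (-0.7321792 − (-3.32)) × 8192/6.64 = 3192.6849; rounding gives k = 3193.
V_code = V_min + k × range/2^13 = -3.32 + 3193 × 6.64/8192 = -0.7319238281 V.
V_in − V_code = -0.7321792 − (-0.7319238281) = −255 µV.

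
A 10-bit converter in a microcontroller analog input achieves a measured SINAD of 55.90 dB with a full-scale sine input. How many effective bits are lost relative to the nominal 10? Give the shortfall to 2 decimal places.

1.01 bits

N_eff = (55.90 − 1.76)/6.02 = 8.9934 bits.
10 − 8.9934 = 1.01 bits below nominal.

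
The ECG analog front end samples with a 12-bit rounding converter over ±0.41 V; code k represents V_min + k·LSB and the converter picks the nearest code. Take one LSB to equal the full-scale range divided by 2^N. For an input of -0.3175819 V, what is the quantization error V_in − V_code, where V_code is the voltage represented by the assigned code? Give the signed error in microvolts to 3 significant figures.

−72.1 µV

Range = 0.41 − (-0.41) = 0.82 V. LSB = 0.82 V / 2^12 ≈ 200.2 µV.
(-0.3175819 − (-0.41)) / LSB = 0.0924181 × 4096/0.82 = 461.6397. Nearest integer: k = 462.
V_code = -0.41 + (462/4096) × 0.82 = -0.3175097656 V.
Error = V_in − V_code = -0.3175819 − (-0.3175097656) = −72.1 µV.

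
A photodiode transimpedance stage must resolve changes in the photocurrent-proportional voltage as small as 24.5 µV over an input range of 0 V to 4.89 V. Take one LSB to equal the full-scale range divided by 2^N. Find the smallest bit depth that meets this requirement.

Full-scale range = 4.89 V.
4.89 V / 24.5 µV = 199600. Since 2^17 = 131072 and 2^18 = 262144, N = 18.

18 bits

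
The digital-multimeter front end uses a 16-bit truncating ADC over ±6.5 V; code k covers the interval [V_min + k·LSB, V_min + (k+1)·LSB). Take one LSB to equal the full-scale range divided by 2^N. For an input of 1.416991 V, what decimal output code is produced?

Full-scale range = 6.5 V − (-6.5 V) = 13 V. LSB = 13 V / 2^16 ≈ 198.4 µV.
V_in − V_min = 1.416991 − (-6.5) = 7.916991 V.
Divide by LSB: 7.916991 × 65536/13 = 39911.3786.
Truncating gives code 39911.

39911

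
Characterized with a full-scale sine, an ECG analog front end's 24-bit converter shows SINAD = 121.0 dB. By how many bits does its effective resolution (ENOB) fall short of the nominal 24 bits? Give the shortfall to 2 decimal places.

N_eff = (121.0 − 1.76)/6.02 = 19.8073 bits.
Shortfall = 24 − 19.8073 = 4.1927 bits.

4.19 bits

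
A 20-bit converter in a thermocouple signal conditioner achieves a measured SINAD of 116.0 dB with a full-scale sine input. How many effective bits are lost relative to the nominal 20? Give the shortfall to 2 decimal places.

1.02 bits

Effective bits = (116.0 − 1.76)/6.02 = 18.9767.
Lost resolution: 20 − 18.9767 = 1.0233 bits.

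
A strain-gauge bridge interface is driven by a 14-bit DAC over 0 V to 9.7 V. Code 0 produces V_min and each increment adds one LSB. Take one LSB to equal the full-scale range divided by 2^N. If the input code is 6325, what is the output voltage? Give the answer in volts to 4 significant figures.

Full-scale range = 9.7 V. LSB = 9.7 V / 2^14.
V_out = V_min + code × LSB = 0 V + 6325 × 9.7 V / 16384
      = 0 V + 3.74466 V = 3.74466 V.

3.745 V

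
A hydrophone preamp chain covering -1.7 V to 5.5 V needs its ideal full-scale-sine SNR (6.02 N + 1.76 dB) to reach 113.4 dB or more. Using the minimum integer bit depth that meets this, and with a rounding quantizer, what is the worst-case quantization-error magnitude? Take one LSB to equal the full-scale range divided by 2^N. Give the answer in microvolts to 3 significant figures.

6.87 µV

Full-scale range = 5.5 V − (-1.7 V) = 7.2 V.
Required N = ⌈(113.4 − 1.76)/6.02⌉ = ⌈18.545⌉ = 19.
One LSB is 7.2 V / 524288 = 13.733 µV.
|e|_max = LSB/2 = 6.87 µV.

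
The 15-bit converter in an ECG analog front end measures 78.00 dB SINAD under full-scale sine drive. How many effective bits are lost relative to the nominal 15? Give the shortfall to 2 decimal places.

2.34 bits

N_eff = (78.00 − 1.76)/6.02 = 12.6645 bits.
Lost resolution: 15 − 12.6645 = 2.3355 bits.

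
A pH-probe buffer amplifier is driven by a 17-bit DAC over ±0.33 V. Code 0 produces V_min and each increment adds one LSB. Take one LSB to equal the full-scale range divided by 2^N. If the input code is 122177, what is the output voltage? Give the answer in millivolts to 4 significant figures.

285.2 mV

The full-scale span is 0.33 − (-0.33) = 0.66 V. LSB = 0.66 V / 2^17.
Output = V_min + (122177/131072) × range = -0.33 + 0.932137 × 0.66 V
      = -0.33 V + 0.615210 V = 0.285210 V.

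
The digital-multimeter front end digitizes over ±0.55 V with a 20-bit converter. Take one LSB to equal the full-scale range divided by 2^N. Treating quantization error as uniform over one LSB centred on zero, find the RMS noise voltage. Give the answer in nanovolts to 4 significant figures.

The full-scale span is 0.55 − (-0.55) = 1.1 V.
Step size = 1.1/1048576 V = 1.04904 µV.
RMS of a uniform error over width LSB is LSB/√12 = 302.8 nV.

302.8 nV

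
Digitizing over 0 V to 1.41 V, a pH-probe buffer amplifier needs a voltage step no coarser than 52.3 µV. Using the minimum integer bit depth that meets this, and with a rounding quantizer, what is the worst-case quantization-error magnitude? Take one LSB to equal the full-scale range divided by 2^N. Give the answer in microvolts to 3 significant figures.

Full-scale range = 1.41 V.
Levels needed ≥ 1.41/52.3 µV = 26960. 2^15 = 32768 suffices, so N_min = 15.
LSB = 1.41 V ÷ 2^15 = 1.41/32768 V = 43.030 µV.
Half an LSB is 21.5 µV.

21.5 µV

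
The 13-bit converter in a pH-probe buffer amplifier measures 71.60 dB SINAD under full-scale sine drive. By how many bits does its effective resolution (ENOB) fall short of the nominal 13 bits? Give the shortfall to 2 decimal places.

ENOB = (SINAD − 1.76)/6.02 = (71.60 − 1.76)/6.02 = 11.6013 bits.
13 − 11.6013 = 1.40 bits below nominal.

1.40 bits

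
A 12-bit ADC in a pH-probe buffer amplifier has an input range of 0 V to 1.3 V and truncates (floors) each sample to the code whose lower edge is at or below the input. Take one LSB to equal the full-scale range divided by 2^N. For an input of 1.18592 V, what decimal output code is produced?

3736

Range is 1.3 V. LSB = 1.3 V / 2^12 ≈ 317.4 µV.
(V_in − V_min) × 2^12/range = (1.18592 − (0)) × 4096/1.3 = 3736.560.
Floor → code = 3736.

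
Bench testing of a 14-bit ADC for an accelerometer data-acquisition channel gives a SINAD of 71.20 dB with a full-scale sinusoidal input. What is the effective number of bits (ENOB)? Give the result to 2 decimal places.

11.53 bits

ENOB = (SINAD − 1.76) / 6.02 = (71.20 − 1.76) / 6.02 = 69.44 / 6.02 = 11.5349.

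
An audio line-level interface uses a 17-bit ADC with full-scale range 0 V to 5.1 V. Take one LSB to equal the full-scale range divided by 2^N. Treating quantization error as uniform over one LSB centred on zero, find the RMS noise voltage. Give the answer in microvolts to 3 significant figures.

Full-scale range = 5.1 V.
LSB = 5.1 V / 2^17 = 38.910 µV.
V_rms = LSB/√12 = 38.910 µV / √12 = 11.2 µV.

11.2 µV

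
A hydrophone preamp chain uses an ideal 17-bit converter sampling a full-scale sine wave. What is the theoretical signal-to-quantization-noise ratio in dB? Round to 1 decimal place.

SNR = 6.02·17 + 1.76 = 104.10 dB.

104.1 dB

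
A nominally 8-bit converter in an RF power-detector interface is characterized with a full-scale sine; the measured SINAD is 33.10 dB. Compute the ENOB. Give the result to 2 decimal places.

5.21 bits

ENOB = (33.10 − 1.76)/6.02 = 5.2060 bits.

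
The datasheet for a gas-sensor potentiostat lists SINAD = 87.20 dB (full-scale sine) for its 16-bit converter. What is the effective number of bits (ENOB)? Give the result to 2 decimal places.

14.19 bits

Inverting SNR = 6.02 N + 1.76: N_eff = (87.20 − 1.76)/6.02 = 14.1927.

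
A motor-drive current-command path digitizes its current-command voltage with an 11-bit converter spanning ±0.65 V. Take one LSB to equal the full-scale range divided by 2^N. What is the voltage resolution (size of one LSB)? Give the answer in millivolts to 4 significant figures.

0.6348 mV

Range = 0.65 − (-0.65) = 1.3 V.
2^11 = 2048 levels.
LSB = 1.3 V / 2^11 = 0.6348 mV.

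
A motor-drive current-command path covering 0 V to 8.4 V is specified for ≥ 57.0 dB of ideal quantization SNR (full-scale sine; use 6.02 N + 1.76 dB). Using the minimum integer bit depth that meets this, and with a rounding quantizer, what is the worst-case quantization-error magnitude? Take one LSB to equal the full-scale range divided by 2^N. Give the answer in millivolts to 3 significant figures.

4.10 mV

Full-scale range = 8.4 V.
6.02 N + 1.76 ≥ 57.0 gives N ≥ 9.176, so the minimum integer is 10.
LSB = 8.4 V ÷ 2^10 = 8.4/1024 V = 8.2031 mV.
Half an LSB is 4.10 mV.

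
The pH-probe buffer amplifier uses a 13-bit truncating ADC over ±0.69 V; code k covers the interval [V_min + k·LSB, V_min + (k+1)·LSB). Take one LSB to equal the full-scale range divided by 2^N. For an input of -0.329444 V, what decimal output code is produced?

Span: 0.69 V − (-0.69 V) = 1.38 V. LSB = 1.38 V / 2^13 ≈ 168.5 µV.
code = ⌊(V_in − V_min)/LSB⌋ = ⌊(V_in − V_min) × 2^13 / range⌋
     = ⌊(-0.329444 − (-0.69)) × 8192 / 1.38⌋ = ⌊0.360556 × 8192/1.38⌋
     = ⌊2140.344⌋ = 2140.

2140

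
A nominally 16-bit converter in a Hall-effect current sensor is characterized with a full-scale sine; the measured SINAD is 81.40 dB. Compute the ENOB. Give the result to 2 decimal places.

Inverting SNR = 6.02 N + 1.76: N_eff = (81.40 − 1.76)/6.02 = 13.2292.

13.23 bits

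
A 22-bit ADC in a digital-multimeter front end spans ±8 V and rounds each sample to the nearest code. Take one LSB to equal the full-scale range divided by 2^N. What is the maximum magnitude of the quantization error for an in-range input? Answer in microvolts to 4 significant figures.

1.907 µV

Full-scale range = 8 V − (-8 V) = 16 V.
Step size = 16/4194304 V = 3.81470 µV.
|e|_max = LSB/2 = 1.907 µV.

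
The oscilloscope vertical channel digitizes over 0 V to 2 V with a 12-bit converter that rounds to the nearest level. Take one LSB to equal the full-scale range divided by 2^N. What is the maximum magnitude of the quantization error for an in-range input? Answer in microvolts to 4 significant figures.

244.1 µV

Span = 2 V.
LSB = 2 V ÷ 2^12 = 2/4096 V = 488.281 µV.
|e|_max = LSB/2 = 244.1 µV.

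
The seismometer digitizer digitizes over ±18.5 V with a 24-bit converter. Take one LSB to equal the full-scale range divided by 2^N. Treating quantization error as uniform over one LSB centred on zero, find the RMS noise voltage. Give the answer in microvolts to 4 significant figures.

Span: 18.5 V − (-18.5 V) = 37 V.
One LSB is 37 V / 16777216 = 2.20537 µV.
σ_q = LSB/√12 = 2.20537 µV/3.4641 = 0.6366 µV.

0.6366 µV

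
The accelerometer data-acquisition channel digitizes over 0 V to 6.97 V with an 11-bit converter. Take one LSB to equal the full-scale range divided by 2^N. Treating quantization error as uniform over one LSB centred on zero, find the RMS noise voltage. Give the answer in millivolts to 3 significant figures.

Span = 6.97 V.
LSB = 6.97 V ÷ 2^11 = 6.97/2048 V = 3.4033 mV.
For a uniform distribution on [−LSB/2, +LSB/2], V_rms = LSB/√12 = 3.4033 mV/3.4641 = 0.982 mV.

0.982 mV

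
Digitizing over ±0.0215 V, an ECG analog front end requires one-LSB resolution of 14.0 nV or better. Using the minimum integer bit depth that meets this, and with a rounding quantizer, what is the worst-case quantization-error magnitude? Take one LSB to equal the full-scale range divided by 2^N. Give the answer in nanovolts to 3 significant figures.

Span: 0.0215 V − (-0.0215 V) = 0.043 V.
0.043 V / 14.0 nV = 3.071e6. Since 2^21 = 2097152 and 2^22 = 4194304, N = 22.
LSB = 0.043 V ÷ 2^22 = 0.043/4194304 V = 10.252 nV.
Half an LSB is 5.13 nV.

5.13 nV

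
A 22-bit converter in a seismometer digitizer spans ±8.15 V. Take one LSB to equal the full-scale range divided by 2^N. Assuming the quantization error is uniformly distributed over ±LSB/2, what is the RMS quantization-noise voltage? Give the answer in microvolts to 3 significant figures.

Span: 8.15 V − (-8.15 V) = 16.3 V.
LSB = 16.3 V / 2^22 = 3.8862 µV.
RMS of a uniform error over width LSB is LSB/√12 = 1.12 µV.

1.12 µV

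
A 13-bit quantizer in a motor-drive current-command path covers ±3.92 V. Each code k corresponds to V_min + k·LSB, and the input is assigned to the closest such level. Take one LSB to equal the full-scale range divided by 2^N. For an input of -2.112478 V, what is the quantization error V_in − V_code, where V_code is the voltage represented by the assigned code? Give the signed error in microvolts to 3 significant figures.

−310 µV

Full-scale range = 3.92 V − (-3.92 V) = 7.84 V. LSB = 7.84 V / 2^13 ≈ 0.9570 mV.
Position in LSBs: (-2.112478 − (-3.92)) × 8192/7.84 = 1888.6760; rounding gives k = 1889.
V_code = V_min + k × range/2^13 = -3.92 + 1889 × 7.84/8192 = -2.112167969 V.
Error = V_in − V_code = -2.112478 − (-2.112167969) = −310 µV.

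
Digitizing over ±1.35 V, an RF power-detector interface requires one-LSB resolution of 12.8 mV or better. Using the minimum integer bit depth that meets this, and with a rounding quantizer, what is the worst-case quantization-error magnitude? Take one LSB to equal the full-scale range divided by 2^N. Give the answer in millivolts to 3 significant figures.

5.27 mV

Span: 1.35 V − (-1.35 V) = 2.7 V.
Required number of levels: 2.7/12.8 mV = 210.94; smallest N with 2^N ≥ that is 8.
LSB = 2.7 V / 2^8 = 10.547 mV.
Max error for round-to-nearest is LSB/2 = 5.27 mV.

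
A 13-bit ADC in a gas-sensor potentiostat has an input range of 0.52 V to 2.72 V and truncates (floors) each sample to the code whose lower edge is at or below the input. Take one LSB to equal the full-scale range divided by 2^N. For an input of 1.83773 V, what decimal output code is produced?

4906

The full-scale span is 2.72 − (0.52) = 2.2 V. LSB = 2.2 V / 2^13 ≈ 268.6 µV.
code = ⌊(V_in − V_min)/LSB⌋ = ⌊(V_in − V_min) × 2^13 / range⌋
     = ⌊(1.83773 − (0.52)) × 8192 / 2.2⌋ = ⌊1.31773 × 8192/2.2⌋
     = ⌊4906.747⌋ = 4906.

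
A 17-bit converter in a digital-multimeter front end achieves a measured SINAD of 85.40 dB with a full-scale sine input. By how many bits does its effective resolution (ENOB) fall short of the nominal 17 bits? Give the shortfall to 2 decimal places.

3.11 bits

ENOB = (SINAD − 1.76)/6.02 = (85.40 − 1.76)/6.02 = 13.8937 bits.
Shortfall = 17 − 13.8937 = 3.1063 bits.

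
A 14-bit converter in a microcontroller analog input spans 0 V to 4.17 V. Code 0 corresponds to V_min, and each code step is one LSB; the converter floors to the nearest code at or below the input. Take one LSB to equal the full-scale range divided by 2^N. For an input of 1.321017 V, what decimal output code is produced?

Full-scale range = 4.17 V. LSB = 4.17 V / 2^14 ≈ 254.5 µV.
(V_in − V_min) × 2^14/range = (1.321017 − (0)) × 16384/4.17 = 5190.298.
Floor → code = 5190.

5190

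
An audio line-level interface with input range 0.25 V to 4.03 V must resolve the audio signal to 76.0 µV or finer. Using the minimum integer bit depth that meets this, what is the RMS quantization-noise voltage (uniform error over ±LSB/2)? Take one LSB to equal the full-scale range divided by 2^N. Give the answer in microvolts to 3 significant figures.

Span: 4.03 V − (0.25 V) = 3.78 V.
Required number of levels: 3.78/76.0 µV = 49737; smallest N with 2^N ≥ that is 16.
Step size = 3.78/65536 V = 57.678 µV.
RMS noise = LSB/√12 = 16.7 µV.

16.7 µV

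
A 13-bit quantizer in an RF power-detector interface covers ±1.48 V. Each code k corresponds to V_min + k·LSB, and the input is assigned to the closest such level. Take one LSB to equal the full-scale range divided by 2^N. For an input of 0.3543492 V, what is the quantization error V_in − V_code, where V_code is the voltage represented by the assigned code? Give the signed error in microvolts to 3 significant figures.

Range = 1.48 − (-1.48) = 2.96 V. LSB = 2.96 V / 2^13 ≈ 361.3 µV.
(0.3543492 − (-1.48)) / LSB = 1.8343492 × 8192/2.96 = 5076.6854. Nearest integer: k = 5077.
V_code = -1.48 + (5077/8192) × 2.96 = 0.3544628906 V.
Error = V_in − V_code = 0.3543492 − (0.3544628906) = −114 µV.

−114 µV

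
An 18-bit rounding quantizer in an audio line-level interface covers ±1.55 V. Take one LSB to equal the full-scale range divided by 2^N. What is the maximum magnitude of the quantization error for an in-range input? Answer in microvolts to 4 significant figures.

Span: 1.55 V − (-1.55 V) = 3.1 V.
Step size = 3.1/262144 V = 11.8256 µV.
A rounding quantizer has |error| ≤ LSB/2 = 5.913 µV.

5.913 µV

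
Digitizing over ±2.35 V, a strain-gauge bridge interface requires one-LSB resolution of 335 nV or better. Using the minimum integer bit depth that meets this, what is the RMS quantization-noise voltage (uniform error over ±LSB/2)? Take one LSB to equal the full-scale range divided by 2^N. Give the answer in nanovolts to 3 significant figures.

80.9 nV

Range = 2.35 − (-2.35) = 4.7 V.
Levels needed ≥ 4.7/335 nV = 1.403e7. 2^24 = 16777216 suffices, so N_min = 24.
Step size = 4.7/16777216 V = 280.14 nV.
V_rms = LSB/√12 = 80.9 nV.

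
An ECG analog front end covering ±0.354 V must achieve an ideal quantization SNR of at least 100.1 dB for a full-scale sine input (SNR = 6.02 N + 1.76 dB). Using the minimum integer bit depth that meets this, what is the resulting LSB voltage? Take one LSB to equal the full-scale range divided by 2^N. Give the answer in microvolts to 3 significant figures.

5.40 µV

Full-scale range = 0.354 V − (-0.354 V) = 0.708 V.
Required N = ⌈(100.1 − 1.76)/6.02⌉ = ⌈16.336⌉ = 17.
LSB = 0.708 V / 2^17 = 5.40 µV.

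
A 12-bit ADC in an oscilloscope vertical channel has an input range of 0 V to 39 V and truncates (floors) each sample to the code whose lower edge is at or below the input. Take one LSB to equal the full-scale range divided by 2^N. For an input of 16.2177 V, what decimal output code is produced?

1703

Span = 39 V. LSB = 39 V / 2^12 ≈ 9.521 mV.
V_in − V_min = 16.2177 − (0) = 16.2177 V.
Divide by LSB: 16.2177 × 4096/39 = 1703.2743.
Truncating gives code 1703.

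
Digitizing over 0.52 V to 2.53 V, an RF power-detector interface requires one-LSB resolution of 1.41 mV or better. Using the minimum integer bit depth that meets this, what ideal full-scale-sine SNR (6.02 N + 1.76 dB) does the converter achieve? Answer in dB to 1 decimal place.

Full-scale range = 2.53 V − (0.52 V) = 2.01 V.
Required number of levels: 2.01/1.41 mV = 1425.5; smallest N with 2^N ≥ that is 11.
6.02(11) + 1.76 = 67.98 dB.

68.0 dB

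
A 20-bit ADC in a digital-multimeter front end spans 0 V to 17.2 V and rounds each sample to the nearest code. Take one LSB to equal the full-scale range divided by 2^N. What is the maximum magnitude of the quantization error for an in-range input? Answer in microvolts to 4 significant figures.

8.202 µV

Range is 17.2 V.
LSB = 17.2 V ÷ 2^20 = 17.2/1048576 V = 16.4032 µV.
A rounding quantizer has |error| ≤ LSB/2 = 8.202 µV.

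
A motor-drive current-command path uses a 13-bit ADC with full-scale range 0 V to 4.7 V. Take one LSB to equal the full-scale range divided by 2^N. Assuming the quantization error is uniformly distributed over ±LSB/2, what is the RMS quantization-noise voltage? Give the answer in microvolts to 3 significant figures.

166 µV

Full-scale range = 4.7 V.
LSB = 4.7 V ÷ 2^13 = 4.7/8192 V = 0.57373 mV.
For a uniform distribution on [−LSB/2, +LSB/2], V_rms = LSB/√12 = 0.57373 mV/3.4641 = 166 µV.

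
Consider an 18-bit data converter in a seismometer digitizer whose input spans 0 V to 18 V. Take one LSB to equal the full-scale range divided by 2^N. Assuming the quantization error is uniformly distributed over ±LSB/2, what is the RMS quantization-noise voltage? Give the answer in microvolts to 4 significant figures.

19.82 µV

Range is 18 V.
One LSB is 18 V / 262144 = 68.6646 µV.
V_rms = LSB/√12 = 68.6646 µV / √12 = 19.82 µV.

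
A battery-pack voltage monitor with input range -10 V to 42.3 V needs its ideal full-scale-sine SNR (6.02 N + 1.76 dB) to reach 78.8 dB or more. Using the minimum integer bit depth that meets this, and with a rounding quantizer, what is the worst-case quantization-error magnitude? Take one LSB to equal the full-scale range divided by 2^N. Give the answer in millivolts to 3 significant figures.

3.19 mV

Range = 42.3 − (-10) = 52.3 V.
Solving 6.02 N ≥ 78.8 − 1.76: N ≥ 12.797. Round up → N = 13.
LSB = 52.3 V / 2^13 = 6.3843 mV.
|e|_max = LSB/2 = 3.19 mV.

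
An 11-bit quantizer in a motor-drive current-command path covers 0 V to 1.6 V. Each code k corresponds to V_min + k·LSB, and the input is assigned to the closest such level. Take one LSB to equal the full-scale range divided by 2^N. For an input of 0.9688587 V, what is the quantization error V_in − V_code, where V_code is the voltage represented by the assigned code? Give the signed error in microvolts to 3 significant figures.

Span = 1.6 V. LSB = 1.6 V / 2^11 ≈ 0.7813 mV.
(V_in − V_min)/LSB = (0.9688587 − (0)) × 2048/1.6 = 1240.1391 → nearest code k = 1240.
Reconstructed level: 0 + 1240 × 1.6/2048 V = 0.9687500000 V.
e = 0.9688587 − (0.9687500000) = +109 µV.

+109 µV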